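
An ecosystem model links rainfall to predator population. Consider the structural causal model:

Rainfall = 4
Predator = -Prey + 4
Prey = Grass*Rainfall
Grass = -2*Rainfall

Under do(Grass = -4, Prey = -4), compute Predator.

8

Setting Grass = -4, Prey = -4 by intervention discards those variables' equations.
Predator = -Prey + 4  [with Prey=-4]  = 8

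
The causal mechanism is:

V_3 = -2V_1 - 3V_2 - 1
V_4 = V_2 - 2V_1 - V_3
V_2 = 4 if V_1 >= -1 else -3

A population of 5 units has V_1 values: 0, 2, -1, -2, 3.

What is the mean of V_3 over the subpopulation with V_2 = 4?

E[V_3|V_2=4] averages over only the 4 units with V_2=4 (V_1 = 0, 2, -1, 3): V_3 = -13, -17, -11, -19, mean -15.

-15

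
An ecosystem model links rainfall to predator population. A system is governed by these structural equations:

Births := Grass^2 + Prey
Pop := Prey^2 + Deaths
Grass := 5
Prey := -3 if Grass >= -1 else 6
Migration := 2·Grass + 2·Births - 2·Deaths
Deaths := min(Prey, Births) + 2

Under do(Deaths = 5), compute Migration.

Intervening sets Deaths = 5 and removes its equation (Deaths := min(Prey, Births) + 2).
Prey = -3 if Grass >= -1 else 6  [with Grass=5]  = -3
Births = Grass^2 + Prey  [with Grass=5, Prey=-3]  = 22
Migration = 2·Grass + 2·Births - 2·Deaths  [with Grass=5, Births=22, Deaths=5]  = 44

44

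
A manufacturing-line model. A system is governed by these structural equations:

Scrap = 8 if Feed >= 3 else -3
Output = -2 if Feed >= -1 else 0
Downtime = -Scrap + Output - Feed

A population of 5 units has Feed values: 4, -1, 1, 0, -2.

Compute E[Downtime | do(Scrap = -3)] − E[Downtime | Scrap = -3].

do(Scrap=-3) breaks Scrap's dependence on Feed. With Scrap=-3 fixed, Downtime across the units is -3, 2, 0, 1, 5, mean 1.
E[Downtime|Scrap=-3] averages over only the 4 units with Scrap=-3 (Feed = -1, 1, 0, -2): Downtime = 2, 0, 1, 5, mean 2.
Difference = 1 − 2 = -1.

-1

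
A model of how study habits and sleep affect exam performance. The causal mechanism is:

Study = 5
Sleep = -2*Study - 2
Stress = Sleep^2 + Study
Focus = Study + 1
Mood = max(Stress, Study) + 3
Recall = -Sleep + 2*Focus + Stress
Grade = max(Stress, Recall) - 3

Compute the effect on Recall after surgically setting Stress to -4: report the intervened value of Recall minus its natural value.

The intervention breaks the incoming arrows to Stress: Stress = Sleep^2 + Study no longer applies, and Stress = -4.
Sleep = -2*Study - 2  [with Study=5]  = -12
Focus = Study + 1  [with Study=5]  = 6
Recall = -Sleep + 2*Focus + Stress  [with Sleep=-12, Focus=6, Stress=-4]  = 20
Without intervention: Sleep = -2*Study - 2  [with Study=5]  = -12; Stress = Sleep^2 + Study  [with Sleep=-12, Study=5]  = 149; Focus = Study + 1  [with Study=5]  = 6; Recall = -Sleep + 2*Focus + Stress  [with Sleep=-12, Focus=6, Stress=149]  = 173.
Change = 20 − 173 = -153.

-153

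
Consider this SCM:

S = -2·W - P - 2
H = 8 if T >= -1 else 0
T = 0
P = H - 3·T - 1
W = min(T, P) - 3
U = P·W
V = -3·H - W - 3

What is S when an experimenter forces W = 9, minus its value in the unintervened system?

-24

The intervention breaks the incoming arrows to W: W = min(T, P) - 3 no longer applies, and W = 9.
H = 8 if T >= -1 else 0  [with T=0]  = 8
P = H - 3·T - 1  [with H=8, T=0]  = 7
S = -2·W - P - 2  [with W=9, P=7]  = -27
Without intervention: H = 8 if T >= -1 else 0  [with T=0]  = 8; P = H - 3·T - 1  [with H=8, T=0]  = 7; W = min(T, P) - 3  [with T=0, P=7]  = -3; S = -2·W - P - 2  [with W=-3, P=7]  = -3.
Change = -27 − (-3) = -24.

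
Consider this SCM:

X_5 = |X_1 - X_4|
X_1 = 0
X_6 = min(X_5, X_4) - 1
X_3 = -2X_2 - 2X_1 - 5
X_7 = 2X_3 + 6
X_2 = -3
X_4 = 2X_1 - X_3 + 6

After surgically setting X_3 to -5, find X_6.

The intervention breaks the incoming arrows to X_3: X_3 = -2X_2 - 2X_1 - 5 no longer applies, and X_3 = -5.
X_4 = 2X_1 - X_3 + 6  [with X_1=0, X_3=-5]  = 11
X_5 = |X_1 - X_4|  [with X_1=0, X_4=11]  = 11
X_6 = min(X_5, X_4) - 1  [with X_5=11, X_4=11]  = 10

10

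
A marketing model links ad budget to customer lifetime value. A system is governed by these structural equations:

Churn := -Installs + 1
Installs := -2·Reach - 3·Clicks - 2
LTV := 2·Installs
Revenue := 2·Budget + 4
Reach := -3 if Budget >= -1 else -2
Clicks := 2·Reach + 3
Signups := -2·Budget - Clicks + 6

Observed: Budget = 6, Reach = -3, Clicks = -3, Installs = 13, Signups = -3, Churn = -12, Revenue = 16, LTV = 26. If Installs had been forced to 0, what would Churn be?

1

Under do(Installs=0), the mechanism Installs := -2·Reach - 3·Clicks - 2 is discarded; Installs is fixed at 0.
Churn = -Installs + 1  [with Installs=0]  = 1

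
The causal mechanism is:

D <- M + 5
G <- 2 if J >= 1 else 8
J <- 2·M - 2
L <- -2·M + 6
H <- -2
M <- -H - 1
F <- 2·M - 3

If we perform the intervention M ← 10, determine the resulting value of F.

17

do(M=10) replaces the equation M <- -H - 1 with the constant M = 10.
F = 2·M - 3  [with M=10]  = 17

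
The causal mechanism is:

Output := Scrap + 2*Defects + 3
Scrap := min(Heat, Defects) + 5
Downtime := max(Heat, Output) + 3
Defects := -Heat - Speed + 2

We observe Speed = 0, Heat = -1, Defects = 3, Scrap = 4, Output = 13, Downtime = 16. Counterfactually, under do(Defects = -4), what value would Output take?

do(Defects=-4) replaces the equation Defects := -Heat - Speed + 2 with the constant Defects = -4.
Scrap = min(Heat, Defects) + 5  [with Heat=-1, Defects=-4]  = 1
Output = Scrap + 2*Defects + 3  [with Scrap=1, Defects=-4]  = -4

-4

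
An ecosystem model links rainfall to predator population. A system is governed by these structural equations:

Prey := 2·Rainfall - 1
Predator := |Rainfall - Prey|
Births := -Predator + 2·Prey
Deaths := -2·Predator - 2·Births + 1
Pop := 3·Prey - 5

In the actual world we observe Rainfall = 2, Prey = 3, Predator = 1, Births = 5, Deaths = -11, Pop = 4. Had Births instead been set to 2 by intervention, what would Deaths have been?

-5

Intervening sets Births = 2 and removes its equation (Births := -Predator + 2·Prey).
Prey = 2·Rainfall - 1  [with Rainfall=2]  = 3
Predator = |Rainfall - Prey|  [with Rainfall=2, Prey=3]  = 1
Deaths = -2·Predator - 2·Births + 1  [with Predator=1, Births=2]  = -5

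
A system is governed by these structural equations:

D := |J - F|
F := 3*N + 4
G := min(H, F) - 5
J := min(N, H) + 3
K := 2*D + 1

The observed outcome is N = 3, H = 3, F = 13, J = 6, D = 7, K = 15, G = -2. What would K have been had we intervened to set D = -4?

-7

The intervention breaks the incoming arrows to D: D := |J - F| no longer applies, and D = -4.
K = 2*D + 1  [with D=-4]  = -7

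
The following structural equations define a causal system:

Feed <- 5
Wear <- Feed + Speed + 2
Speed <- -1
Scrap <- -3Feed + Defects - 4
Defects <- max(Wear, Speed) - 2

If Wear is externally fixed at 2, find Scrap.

-19

do(Wear=2) replaces the equation Wear <- Feed + Speed + 2 with the constant Wear = 2.
Defects = max(Wear, Speed) - 2  [with Wear=2, Speed=-1]  = 0
Scrap = -3Feed + Defects - 4  [with Feed=5, Defects=0]  = -19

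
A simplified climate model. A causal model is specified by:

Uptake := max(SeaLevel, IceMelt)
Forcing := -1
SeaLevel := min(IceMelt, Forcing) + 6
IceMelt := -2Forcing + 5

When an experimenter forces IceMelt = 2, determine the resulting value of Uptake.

5

Under do(IceMelt=2), the mechanism IceMelt := -2Forcing + 5 is discarded; IceMelt is fixed at 2.
SeaLevel = min(IceMelt, Forcing) + 6  [with IceMelt=2, Forcing=-1]  = 5
Uptake = max(SeaLevel, IceMelt)  [with SeaLevel=5, IceMelt=2]  = 5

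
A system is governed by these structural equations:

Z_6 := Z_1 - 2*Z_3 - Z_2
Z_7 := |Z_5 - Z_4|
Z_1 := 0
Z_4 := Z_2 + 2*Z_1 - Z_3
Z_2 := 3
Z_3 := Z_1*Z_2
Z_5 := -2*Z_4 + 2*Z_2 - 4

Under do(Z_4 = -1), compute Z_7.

The intervention breaks the incoming arrows to Z_4: Z_4 := Z_2 + 2*Z_1 - Z_3 no longer applies, and Z_4 = -1.
Z_5 = -2*Z_4 + 2*Z_2 - 4  [with Z_4=-1, Z_2=3]  = 4
Z_7 = |Z_5 - Z_4|  [with Z_5=4, Z_4=-1]  = 5

5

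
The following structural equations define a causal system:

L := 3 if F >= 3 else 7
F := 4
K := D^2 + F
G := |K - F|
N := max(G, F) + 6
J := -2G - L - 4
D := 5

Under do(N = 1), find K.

29

Intervening sets N = 1 and removes its equation (N := max(G, F) + 6).
K is not downstream of the intervention, so its value is determined by the original equations.
K = D^2 + F  [with D=5, F=4]  = 29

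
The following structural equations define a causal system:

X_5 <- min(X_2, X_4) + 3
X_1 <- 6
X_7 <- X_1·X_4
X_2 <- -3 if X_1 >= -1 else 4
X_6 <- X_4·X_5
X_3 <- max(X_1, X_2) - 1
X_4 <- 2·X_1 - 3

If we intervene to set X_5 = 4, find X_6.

The intervention breaks the incoming arrows to X_5: X_5 <- min(X_2, X_4) + 3 no longer applies, and X_5 = 4.
X_4 = 2·X_1 - 3  [with X_1=6]  = 9
X_6 = X_4·X_5  [with X_4=9, X_5=4]  = 36

36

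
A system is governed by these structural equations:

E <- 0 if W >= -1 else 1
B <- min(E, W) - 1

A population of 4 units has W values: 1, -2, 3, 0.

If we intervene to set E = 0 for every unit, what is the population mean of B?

The intervention sets E=0 in all 4 units regardless of W. Recomputing B per unit gives -1, -3, -1, -1; average -1.5.

-1.5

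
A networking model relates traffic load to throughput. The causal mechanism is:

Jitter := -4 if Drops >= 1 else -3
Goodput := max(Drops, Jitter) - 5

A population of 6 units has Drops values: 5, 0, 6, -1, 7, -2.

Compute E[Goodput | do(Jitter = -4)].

-2.5

The intervention sets Jitter=-4 in all 6 units regardless of Drops. Recomputing Goodput per unit gives 0, -5, 1, -6, 2, -7; average -2.5.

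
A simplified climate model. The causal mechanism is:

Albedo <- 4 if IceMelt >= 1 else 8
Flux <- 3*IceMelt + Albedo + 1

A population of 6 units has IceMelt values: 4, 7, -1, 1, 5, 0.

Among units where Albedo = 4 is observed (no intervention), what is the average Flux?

E[Flux|Albedo=4] averages over only the 4 units with Albedo=4 (IceMelt = 4, 7, 1, 5): Flux = 17, 26, 8, 20, mean 17.75.

17.75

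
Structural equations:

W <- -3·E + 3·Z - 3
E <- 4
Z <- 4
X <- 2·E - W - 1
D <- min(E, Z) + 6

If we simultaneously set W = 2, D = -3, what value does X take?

5

The joint intervention fixes W = 2, D = -3, removing each variable's own equation.
X = 2·E - W - 1  [with E=4, W=2]  = 5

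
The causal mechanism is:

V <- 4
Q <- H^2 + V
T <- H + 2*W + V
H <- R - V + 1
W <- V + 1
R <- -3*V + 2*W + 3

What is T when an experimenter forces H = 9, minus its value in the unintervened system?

11

Under do(H=9), the mechanism H <- R - V + 1 is discarded; H is fixed at 9.
W = V + 1  [with V=4]  = 5
T = H + 2*W + V  [with H=9, W=5, V=4]  = 23
Without intervention: W = V + 1  [with V=4]  = 5; R = -3*V + 2*W + 3  [with V=4, W=5]  = 1; H = R - V + 1  [with R=1, V=4]  = -2; T = H + 2*W + V  [with H=-2, W=5, V=4]  = 12.
Change = 23 − 12 = 11.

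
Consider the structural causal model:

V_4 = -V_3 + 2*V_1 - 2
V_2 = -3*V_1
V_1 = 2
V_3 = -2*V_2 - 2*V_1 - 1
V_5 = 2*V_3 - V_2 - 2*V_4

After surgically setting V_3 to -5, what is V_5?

-18

do(V_3=-5) replaces the equation V_3 = -2*V_2 - 2*V_1 - 1 with the constant V_3 = -5.
V_2 = -3*V_1  [with V_1=2]  = -6
V_4 = -V_3 + 2*V_1 - 2  [with V_3=-5, V_1=2]  = 7
V_5 = 2*V_3 - V_2 - 2*V_4  [with V_3=-5, V_2=-6, V_4=7]  = -18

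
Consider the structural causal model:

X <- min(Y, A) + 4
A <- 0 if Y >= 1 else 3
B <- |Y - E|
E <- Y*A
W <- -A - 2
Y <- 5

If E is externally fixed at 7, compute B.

The intervention breaks the incoming arrows to E: E <- Y*A no longer applies, and E = 7.
B = |Y - E|  [with Y=5, E=7]  = 2

2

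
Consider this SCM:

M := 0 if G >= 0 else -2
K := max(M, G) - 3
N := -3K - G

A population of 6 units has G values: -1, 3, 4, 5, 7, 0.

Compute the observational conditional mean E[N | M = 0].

E[N|M=0] averages over only the 5 units with M=0 (G = 3, 4, 5, 7, 0): N = -3, -7, -11, -19, 9, mean -6.2.

-6.2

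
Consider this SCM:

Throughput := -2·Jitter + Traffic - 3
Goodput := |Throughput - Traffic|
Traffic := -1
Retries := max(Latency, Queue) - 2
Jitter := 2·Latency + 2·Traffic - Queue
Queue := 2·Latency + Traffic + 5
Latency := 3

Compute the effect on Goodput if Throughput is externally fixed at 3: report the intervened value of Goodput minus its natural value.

-5

Intervening sets Throughput = 3 and removes its equation (Throughput := -2·Jitter + Traffic - 3).
Goodput = |Throughput - Traffic|  [with Throughput=3, Traffic=-1]  = 4
Without intervention: Queue = 2·Latency + Traffic + 5  [with Latency=3, Traffic=-1]  = 10; Jitter = 2·Latency + 2·Traffic - Queue  [with Latency=3, Traffic=-1, Queue=10]  = -6; Throughput = -2·Jitter + Traffic - 3  [with Jitter=-6, Traffic=-1]  = 8; Goodput = |Throughput - Traffic|  [with Throughput=8, Traffic=-1]  = 9.
Change = 4 − 9 = -5.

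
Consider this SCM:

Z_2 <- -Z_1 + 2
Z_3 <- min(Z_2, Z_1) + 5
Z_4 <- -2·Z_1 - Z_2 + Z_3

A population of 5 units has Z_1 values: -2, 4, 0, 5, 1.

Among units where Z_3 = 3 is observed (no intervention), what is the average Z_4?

Conditioning on Z_3=3 selects the 2 unit(s) with Z_1 ∈ {-2, 4}. Their Z_4 values: 3, -3. Mean = 0.

0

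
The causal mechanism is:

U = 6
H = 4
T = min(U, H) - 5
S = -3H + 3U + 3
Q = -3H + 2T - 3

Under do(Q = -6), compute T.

-1

do(Q=-6) replaces the equation Q = -3H + 2T - 3 with the constant Q = -6.
T is not downstream of the intervention, so its value is determined by the original equations.
T = min(U, H) - 5  [with U=6, H=4]  = -1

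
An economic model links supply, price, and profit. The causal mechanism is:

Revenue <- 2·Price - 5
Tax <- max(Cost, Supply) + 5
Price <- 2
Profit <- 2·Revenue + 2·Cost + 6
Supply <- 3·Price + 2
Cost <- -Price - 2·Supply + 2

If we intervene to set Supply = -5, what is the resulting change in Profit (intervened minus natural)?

Under do(Supply=-5), the mechanism Supply <- 3·Price + 2 is discarded; Supply is fixed at -5.
Cost = -Price - 2·Supply + 2  [with Price=2, Supply=-5]  = 10
Revenue = 2·Price - 5  [with Price=2]  = -1
Profit = 2·Revenue + 2·Cost + 6  [with Revenue=-1, Cost=10]  = 24
Without intervention: Supply = 3·Price + 2  [with Price=2]  = 8; Cost = -Price - 2·Supply + 2  [with Price=2, Supply=8]  = -16; Revenue = 2·Price - 5  [with Price=2]  = -1; Profit = 2·Revenue + 2·Cost + 6  [with Revenue=-1, Cost=-16]  = -28.
Change = 24 − (-28) = 52.

52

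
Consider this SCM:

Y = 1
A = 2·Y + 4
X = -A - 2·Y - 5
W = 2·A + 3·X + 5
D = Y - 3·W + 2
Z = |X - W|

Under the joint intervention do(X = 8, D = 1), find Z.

33

Setting X = 8, D = 1 by intervention discards those variables' equations.
A = 2·Y + 4  [with Y=1]  = 6
W = 2·A + 3·X + 5  [with A=6, X=8]  = 41
Z = |X - W|  [with X=8, W=41]  = 33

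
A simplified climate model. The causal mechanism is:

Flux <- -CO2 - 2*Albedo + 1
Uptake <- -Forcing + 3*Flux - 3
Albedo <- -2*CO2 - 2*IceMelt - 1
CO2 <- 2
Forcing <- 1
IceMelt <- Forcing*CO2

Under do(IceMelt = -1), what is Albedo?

The intervention breaks the incoming arrows to IceMelt: IceMelt <- Forcing*CO2 no longer applies, and IceMelt = -1.
Albedo = -2*CO2 - 2*IceMelt - 1  [with CO2=2, IceMelt=-1]  = -3

-3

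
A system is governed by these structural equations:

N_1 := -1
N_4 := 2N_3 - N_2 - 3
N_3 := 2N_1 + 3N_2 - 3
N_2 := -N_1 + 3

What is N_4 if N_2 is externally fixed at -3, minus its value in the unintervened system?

-35

Under do(N_2=-3), the mechanism N_2 := -N_1 + 3 is discarded; N_2 is fixed at -3.
N_3 = 2N_1 + 3N_2 - 3  [with N_1=-1, N_2=-3]  = -14
N_4 = 2N_3 - N_2 - 3  [with N_3=-14, N_2=-3]  = -28
Without intervention: N_2 = -N_1 + 3  [with N_1=-1]  = 4; N_3 = 2N_1 + 3N_2 - 3  [with N_1=-1, N_2=4]  = 7; N_4 = 2N_3 - N_2 - 3  [with N_3=7, N_2=4]  = 7.
Change = -28 − 7 = -35.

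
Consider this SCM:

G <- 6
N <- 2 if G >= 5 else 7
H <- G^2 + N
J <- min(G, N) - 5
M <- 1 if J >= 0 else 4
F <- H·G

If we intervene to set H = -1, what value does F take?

-6

The intervention breaks the incoming arrows to H: H <- G^2 + N no longer applies, and H = -1.
F = H·G  [with H=-1, G=6]  = -6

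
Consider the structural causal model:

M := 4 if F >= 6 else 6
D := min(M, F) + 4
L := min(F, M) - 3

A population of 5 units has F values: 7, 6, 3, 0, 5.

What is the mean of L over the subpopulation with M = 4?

1

E[L|M=4] averages over only the 2 units with M=4 (F = 7, 6): L = 1, 1, mean 1.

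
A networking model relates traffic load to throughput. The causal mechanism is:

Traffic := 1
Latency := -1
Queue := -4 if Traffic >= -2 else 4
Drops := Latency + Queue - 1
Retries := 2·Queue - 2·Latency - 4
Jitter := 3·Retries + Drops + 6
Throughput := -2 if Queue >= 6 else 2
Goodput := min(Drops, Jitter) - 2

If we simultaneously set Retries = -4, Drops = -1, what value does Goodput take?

-9

Under do(Retries = -4, Drops = -1), each intervened variable's structural equation is replaced by its fixed value.
Jitter = 3·Retries + Drops + 6  [with Retries=-4, Drops=-1]  = -7
Goodput = min(Drops, Jitter) - 2  [with Drops=-1, Jitter=-7]  = -9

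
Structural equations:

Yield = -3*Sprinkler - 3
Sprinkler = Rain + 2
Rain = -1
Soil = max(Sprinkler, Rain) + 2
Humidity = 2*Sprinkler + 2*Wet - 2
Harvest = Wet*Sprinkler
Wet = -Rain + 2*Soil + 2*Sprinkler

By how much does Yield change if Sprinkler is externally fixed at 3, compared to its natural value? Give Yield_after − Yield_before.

Under do(Sprinkler=3), the mechanism Sprinkler = Rain + 2 is discarded; Sprinkler is fixed at 3.
Yield = -3*Sprinkler - 3  [with Sprinkler=3]  = -12
Without intervention: Sprinkler = Rain + 2  [with Rain=-1]  = 1; Yield = -3*Sprinkler - 3  [with Sprinkler=1]  = -6.
Change = -12 − (-6) = -6.

-6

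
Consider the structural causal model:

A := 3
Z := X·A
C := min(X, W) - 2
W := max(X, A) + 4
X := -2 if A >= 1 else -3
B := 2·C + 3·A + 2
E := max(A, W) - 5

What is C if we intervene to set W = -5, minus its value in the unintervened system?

-3

Under do(W=-5), the mechanism W := max(X, A) + 4 is discarded; W is fixed at -5.
X = -2 if A >= 1 else -3  [with A=3]  = -2
C = min(X, W) - 2  [with X=-2, W=-5]  = -7
Without intervention: X = -2 if A >= 1 else -3  [with A=3]  = -2; W = max(X, A) + 4  [with X=-2, A=3]  = 7; C = min(X, W) - 2  [with X=-2, W=7]  = -4.
Change = -7 − (-4) = -3.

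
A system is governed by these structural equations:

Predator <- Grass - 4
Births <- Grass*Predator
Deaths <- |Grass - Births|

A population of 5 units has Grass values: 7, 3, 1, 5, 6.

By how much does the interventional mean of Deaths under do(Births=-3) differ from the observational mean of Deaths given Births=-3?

Every unit gets Births=-3 under the intervention. Deaths values become 10, 6, 4, 8, 9; E[Deaths|do(Births=-3)] = 7.4.
Observing Births=-3 restricts to units where Births's equation naturally yields -3: Grass ∈ {3, 1}. In that subpopulation Deaths = 6, 4, mean 5.
Difference = 7.4 − 5 = 2.4.

2.4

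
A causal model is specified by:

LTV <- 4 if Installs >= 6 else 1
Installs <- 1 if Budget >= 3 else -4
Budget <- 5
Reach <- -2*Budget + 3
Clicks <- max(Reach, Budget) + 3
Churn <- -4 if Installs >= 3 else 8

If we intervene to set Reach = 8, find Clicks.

The intervention breaks the incoming arrows to Reach: Reach <- -2*Budget + 3 no longer applies, and Reach = 8.
Clicks = max(Reach, Budget) + 3  [with Reach=8, Budget=5]  = 11

11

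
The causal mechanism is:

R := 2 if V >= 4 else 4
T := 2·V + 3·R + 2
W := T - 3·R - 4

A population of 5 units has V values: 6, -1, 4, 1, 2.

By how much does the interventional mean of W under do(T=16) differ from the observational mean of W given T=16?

do(T=16) breaks T's dependence on V. With T=16 fixed, W across the units is 6, 0, 6, 0, 0, mean 2.4.
Observing T=16 restricts to units where T's equation naturally yields 16: V ∈ {4, 1}. In that subpopulation W = 6, 0, mean 3.
Difference = 2.4 − 3 = -0.6.

-0.6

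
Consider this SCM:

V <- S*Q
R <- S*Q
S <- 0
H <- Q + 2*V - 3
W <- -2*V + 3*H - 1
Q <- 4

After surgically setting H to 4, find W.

Under do(H=4), the mechanism H <- Q + 2*V - 3 is discarded; H is fixed at 4.
V = S*Q  [with S=0, Q=4]  = 0
W = -2*V + 3*H - 1  [with V=0, H=4]  = 11

11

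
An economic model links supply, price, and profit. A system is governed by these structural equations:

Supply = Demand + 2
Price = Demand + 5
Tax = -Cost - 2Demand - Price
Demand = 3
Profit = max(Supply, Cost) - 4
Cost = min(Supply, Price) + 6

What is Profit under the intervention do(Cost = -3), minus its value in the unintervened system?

-6

Under do(Cost=-3), the mechanism Cost = min(Supply, Price) + 6 is discarded; Cost is fixed at -3.
Supply = Demand + 2  [with Demand=3]  = 5
Profit = max(Supply, Cost) - 4  [with Supply=5, Cost=-3]  = 1
Without intervention: Price = Demand + 5  [with Demand=3]  = 8; Supply = Demand + 2  [with Demand=3]  = 5; Cost = min(Supply, Price) + 6  [with Supply=5, Price=8]  = 11; Profit = max(Supply, Cost) - 4  [with Supply=5, Cost=11]  = 7.
Change = 1 − 7 = -6.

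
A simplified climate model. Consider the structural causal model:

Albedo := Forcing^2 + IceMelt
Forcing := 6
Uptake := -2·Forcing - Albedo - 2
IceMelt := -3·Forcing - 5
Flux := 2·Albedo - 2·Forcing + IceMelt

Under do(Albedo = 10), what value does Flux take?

-15

The intervention breaks the incoming arrows to Albedo: Albedo := Forcing^2 + IceMelt no longer applies, and Albedo = 10.
IceMelt = -3·Forcing - 5  [with Forcing=6]  = -23
Flux = 2·Albedo - 2·Forcing + IceMelt  [with Albedo=10, Forcing=6, IceMelt=-23]  = -15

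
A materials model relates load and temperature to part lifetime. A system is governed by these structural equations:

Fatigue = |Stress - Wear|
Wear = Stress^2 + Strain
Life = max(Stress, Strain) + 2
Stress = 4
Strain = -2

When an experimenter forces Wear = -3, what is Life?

do(Wear=-3) replaces the equation Wear = Stress^2 + Strain with the constant Wear = -3.
Life is not downstream of the intervention, so its value is determined by the original equations.
Life = max(Stress, Strain) + 2  [with Stress=4, Strain=-2]  = 6

6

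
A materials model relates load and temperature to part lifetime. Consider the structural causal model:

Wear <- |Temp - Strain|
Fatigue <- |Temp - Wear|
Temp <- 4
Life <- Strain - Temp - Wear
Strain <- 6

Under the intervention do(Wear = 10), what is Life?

do(Wear=10) replaces the equation Wear <- |Temp - Strain| with the constant Wear = 10.
Life = Strain - Temp - Wear  [with Strain=6, Temp=4, Wear=10]  = -8

-8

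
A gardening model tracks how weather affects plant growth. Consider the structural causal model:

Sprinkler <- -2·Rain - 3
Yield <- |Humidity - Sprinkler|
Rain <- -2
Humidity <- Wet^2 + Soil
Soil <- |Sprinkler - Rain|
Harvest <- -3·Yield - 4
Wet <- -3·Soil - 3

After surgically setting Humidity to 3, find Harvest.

-10

Under do(Humidity=3), the mechanism Humidity <- Wet^2 + Soil is discarded; Humidity is fixed at 3.
Sprinkler = -2·Rain - 3  [with Rain=-2]  = 1
Yield = |Humidity - Sprinkler|  [with Humidity=3, Sprinkler=1]  = 2
Harvest = -3·Yield - 4  [with Yield=2]  = -10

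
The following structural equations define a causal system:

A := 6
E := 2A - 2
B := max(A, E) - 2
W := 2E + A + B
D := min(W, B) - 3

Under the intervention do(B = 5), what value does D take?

do(B=5) replaces the equation B := max(A, E) - 2 with the constant B = 5.
E = 2A - 2  [with A=6]  = 10
W = 2E + A + B  [with E=10, A=6, B=5]  = 31
D = min(W, B) - 3  [with W=31, B=5]  = 2

2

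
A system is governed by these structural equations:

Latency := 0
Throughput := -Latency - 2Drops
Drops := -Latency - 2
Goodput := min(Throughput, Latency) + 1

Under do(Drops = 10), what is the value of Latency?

Under do(Drops=10), the mechanism Drops := -Latency - 2 is discarded; Drops is fixed at 10.
Latency is not downstream of the intervention, so its value is determined by the original equations.

0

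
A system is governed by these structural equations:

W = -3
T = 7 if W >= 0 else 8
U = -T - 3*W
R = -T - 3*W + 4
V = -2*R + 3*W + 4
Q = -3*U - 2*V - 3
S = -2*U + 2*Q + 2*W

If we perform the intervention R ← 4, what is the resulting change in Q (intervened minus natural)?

Under do(R=4), the mechanism R = -T - 3*W + 4 is discarded; R is fixed at 4.
T = 7 if W >= 0 else 8  [with W=-3]  = 8
U = -T - 3*W  [with T=8, W=-3]  = 1
V = -2*R + 3*W + 4  [with R=4, W=-3]  = -13
Q = -3*U - 2*V - 3  [with U=1, V=-13]  = 20
Without intervention: T = 7 if W >= 0 else 8  [with W=-3]  = 8; U = -T - 3*W  [with T=8, W=-3]  = 1; R = -T - 3*W + 4  [with T=8, W=-3]  = 5; V = -2*R + 3*W + 4  [with R=5, W=-3]  = -15; Q = -3*U - 2*V - 3  [with U=1, V=-15]  = 24.
Change = 20 − 24 = -4.

-4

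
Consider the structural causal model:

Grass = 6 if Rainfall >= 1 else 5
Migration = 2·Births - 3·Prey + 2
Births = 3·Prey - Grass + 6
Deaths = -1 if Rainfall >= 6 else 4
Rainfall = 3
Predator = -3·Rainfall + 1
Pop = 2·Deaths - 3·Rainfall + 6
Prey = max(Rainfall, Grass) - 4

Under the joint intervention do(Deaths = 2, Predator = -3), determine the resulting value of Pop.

1

Under do(Deaths = 2, Predator = -3), each intervened variable's structural equation is replaced by its fixed value.
Pop = 2·Deaths - 3·Rainfall + 6  [with Deaths=2, Rainfall=3]  = 1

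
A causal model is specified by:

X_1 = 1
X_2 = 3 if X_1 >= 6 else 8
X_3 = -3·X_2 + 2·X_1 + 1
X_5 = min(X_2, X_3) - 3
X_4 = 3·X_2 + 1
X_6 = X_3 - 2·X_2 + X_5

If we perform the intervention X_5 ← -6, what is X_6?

The intervention breaks the incoming arrows to X_5: X_5 = min(X_2, X_3) - 3 no longer applies, and X_5 = -6.
X_2 = 3 if X_1 >= 6 else 8  [with X_1=1]  = 8
X_3 = -3·X_2 + 2·X_1 + 1  [with X_2=8, X_1=1]  = -21
X_6 = X_3 - 2·X_2 + X_5  [with X_3=-21, X_2=8, X_5=-6]  = -43

-43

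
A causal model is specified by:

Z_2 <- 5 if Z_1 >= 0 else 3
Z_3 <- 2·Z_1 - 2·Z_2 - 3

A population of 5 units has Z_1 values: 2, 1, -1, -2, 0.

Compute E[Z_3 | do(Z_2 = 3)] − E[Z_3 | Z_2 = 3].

Under do(Z_2=3), Z_2's equation is replaced by Z_2=3 for every unit. Per-unit Z_3: -5, -7, -11, -13, -9. Mean = -9.
Observing Z_2=3 restricts to units where Z_2's equation naturally yields 3: Z_1 ∈ {-1, -2}. In that subpopulation Z_3 = -11, -13, mean -12.
Difference = -9 − (-12) = 3.

3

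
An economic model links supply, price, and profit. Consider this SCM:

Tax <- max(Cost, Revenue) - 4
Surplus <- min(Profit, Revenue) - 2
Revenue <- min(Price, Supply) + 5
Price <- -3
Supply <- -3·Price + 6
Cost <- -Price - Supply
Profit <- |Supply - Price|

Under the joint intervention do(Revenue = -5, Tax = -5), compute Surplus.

-7

Under do(Revenue = -5, Tax = -5), each intervened variable's structural equation is replaced by its fixed value.
Supply = -3·Price + 6  [with Price=-3]  = 15
Profit = |Supply - Price|  [with Supply=15, Price=-3]  = 18
Surplus = min(Profit, Revenue) - 2  [with Profit=18, Revenue=-5]  = -7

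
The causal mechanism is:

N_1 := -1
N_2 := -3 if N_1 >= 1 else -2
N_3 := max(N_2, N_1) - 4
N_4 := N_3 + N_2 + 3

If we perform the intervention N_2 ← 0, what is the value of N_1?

Under do(N_2=0), the mechanism N_2 := -3 if N_1 >= 1 else -2 is discarded; N_2 is fixed at 0.
N_1 is not downstream of the intervention, so its value is determined by the original equations.

-1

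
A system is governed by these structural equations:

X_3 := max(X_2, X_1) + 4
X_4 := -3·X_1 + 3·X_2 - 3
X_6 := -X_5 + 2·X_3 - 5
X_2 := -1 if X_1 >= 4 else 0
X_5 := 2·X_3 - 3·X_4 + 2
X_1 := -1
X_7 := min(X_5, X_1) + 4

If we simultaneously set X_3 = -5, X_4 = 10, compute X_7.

-34

Under do(X_3 = -5, X_4 = 10), each intervened variable's structural equation is replaced by its fixed value.
X_5 = 2·X_3 - 3·X_4 + 2  [with X_3=-5, X_4=10]  = -38
X_7 = min(X_5, X_1) + 4  [with X_5=-38, X_1=-1]  = -34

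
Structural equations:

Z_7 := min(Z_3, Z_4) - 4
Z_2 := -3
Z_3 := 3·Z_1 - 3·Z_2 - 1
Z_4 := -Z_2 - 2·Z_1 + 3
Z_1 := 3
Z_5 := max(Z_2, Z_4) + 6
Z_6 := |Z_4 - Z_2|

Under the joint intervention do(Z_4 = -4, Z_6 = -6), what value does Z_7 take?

-8

Setting Z_4 = -4, Z_6 = -6 by intervention discards those variables' equations.
Z_3 = 3·Z_1 - 3·Z_2 - 1  [with Z_1=3, Z_2=-3]  = 17
Z_7 = min(Z_3, Z_4) - 4  [with Z_3=17, Z_4=-4]  = -8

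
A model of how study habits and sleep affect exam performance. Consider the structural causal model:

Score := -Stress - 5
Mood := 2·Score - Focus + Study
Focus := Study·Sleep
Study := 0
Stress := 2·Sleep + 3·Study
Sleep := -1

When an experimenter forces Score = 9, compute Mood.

18

The intervention breaks the incoming arrows to Score: Score := -Stress - 5 no longer applies, and Score = 9.
Focus = Study·Sleep  [with Study=0, Sleep=-1]  = 0
Mood = 2·Score - Focus + Study  [with Score=9, Focus=0, Study=0]  = 18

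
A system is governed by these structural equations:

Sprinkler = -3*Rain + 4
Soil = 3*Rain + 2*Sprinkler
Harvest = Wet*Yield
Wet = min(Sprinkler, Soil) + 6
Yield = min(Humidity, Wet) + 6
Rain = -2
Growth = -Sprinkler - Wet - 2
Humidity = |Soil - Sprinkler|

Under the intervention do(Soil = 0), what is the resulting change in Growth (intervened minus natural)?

10

do(Soil=0) replaces the equation Soil = 3*Rain + 2*Sprinkler with the constant Soil = 0.
Sprinkler = -3*Rain + 4  [with Rain=-2]  = 10
Wet = min(Sprinkler, Soil) + 6  [with Sprinkler=10, Soil=0]  = 6
Growth = -Sprinkler - Wet - 2  [with Sprinkler=10, Wet=6]  = -18
Without intervention: Sprinkler = -3*Rain + 4  [with Rain=-2]  = 10; Soil = 3*Rain + 2*Sprinkler  [with Rain=-2, Sprinkler=10]  = 14; Wet = min(Sprinkler, Soil) + 6  [with Sprinkler=10, Soil=14]  = 16; Growth = -Sprinkler - Wet - 2  [with Sprinkler=10, Wet=16]  = -28.
Change = -18 − (-28) = 10.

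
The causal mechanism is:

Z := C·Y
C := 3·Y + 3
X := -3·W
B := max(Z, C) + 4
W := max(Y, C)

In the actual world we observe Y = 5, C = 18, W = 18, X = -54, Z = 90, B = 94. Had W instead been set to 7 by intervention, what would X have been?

-21

The intervention breaks the incoming arrows to W: W := max(Y, C) no longer applies, and W = 7.
X = -3·W  [with W=7]  = -21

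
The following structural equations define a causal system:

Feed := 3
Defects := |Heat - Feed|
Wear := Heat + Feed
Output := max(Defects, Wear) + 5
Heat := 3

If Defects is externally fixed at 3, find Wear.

6

Under do(Defects=3), the mechanism Defects := |Heat - Feed| is discarded; Defects is fixed at 3.
Since Wear is not a descendant of the intervened variable, it is unaffected.
Wear = Heat + Feed  [with Heat=3, Feed=3]  = 6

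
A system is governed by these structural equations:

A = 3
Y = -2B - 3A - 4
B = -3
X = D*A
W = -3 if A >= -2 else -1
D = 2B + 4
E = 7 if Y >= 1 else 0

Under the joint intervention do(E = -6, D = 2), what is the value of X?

6

Under do(E = -6, D = 2), each intervened variable's structural equation is replaced by its fixed value.
X = D*A  [with D=2, A=3]  = 6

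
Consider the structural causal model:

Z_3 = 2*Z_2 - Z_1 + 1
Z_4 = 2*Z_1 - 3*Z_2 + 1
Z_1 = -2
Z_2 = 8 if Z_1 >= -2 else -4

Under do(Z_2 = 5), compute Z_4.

-18

Under do(Z_2=5), the mechanism Z_2 = 8 if Z_1 >= -2 else -4 is discarded; Z_2 is fixed at 5.
Z_4 = 2*Z_1 - 3*Z_2 + 1  [with Z_1=-2, Z_2=5]  = -18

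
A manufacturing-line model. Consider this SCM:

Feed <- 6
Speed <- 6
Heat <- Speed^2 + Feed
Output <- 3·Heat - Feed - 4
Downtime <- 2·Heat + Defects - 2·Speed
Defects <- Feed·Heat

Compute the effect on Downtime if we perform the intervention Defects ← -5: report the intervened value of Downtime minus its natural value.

-257

Under do(Defects=-5), the mechanism Defects <- Feed·Heat is discarded; Defects is fixed at -5.
Heat = Speed^2 + Feed  [with Speed=6, Feed=6]  = 42
Downtime = 2·Heat + Defects - 2·Speed  [with Heat=42, Defects=-5, Speed=6]  = 67
Without intervention: Heat = Speed^2 + Feed  [with Speed=6, Feed=6]  = 42; Defects = Feed·Heat  [with Feed=6, Heat=42]  = 252; Downtime = 2·Heat + Defects - 2·Speed  [with Heat=42, Defects=252, Speed=6]  = 324.
Change = 67 − 324 = -257.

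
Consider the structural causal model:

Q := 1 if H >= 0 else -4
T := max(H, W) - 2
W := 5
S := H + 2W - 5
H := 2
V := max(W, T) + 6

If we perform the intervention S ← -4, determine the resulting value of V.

11

do(S=-4) replaces the equation S := H + 2W - 5 with the constant S = -4.
V is not downstream of the intervention, so its value is determined by the original equations.
T = max(H, W) - 2  [with H=2, W=5]  = 3
V = max(W, T) + 6  [with W=5, T=3]  = 11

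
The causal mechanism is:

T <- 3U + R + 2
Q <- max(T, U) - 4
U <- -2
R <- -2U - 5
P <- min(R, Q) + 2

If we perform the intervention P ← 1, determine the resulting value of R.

-1

Under do(P=1), the mechanism P <- min(R, Q) + 2 is discarded; P is fixed at 1.
No directed path runs from P to R, so R keeps its natural value.
R = -2U - 5  [with U=-2]  = -1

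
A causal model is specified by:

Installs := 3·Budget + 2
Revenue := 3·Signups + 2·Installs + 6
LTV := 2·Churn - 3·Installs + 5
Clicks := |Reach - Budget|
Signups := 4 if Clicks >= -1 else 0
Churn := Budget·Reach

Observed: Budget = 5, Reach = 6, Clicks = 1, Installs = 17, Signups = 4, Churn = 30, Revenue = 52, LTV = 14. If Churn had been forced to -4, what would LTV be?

-54

Intervening sets Churn = -4 and removes its equation (Churn := Budget·Reach).
Installs = 3·Budget + 2  [with Budget=5]  = 17
LTV = 2·Churn - 3·Installs + 5  [with Churn=-4, Installs=17]  = -54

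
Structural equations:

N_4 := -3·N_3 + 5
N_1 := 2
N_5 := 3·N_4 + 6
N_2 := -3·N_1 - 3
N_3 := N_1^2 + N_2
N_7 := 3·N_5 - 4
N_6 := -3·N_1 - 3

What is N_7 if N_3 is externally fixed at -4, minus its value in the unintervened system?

-27

The intervention breaks the incoming arrows to N_3: N_3 := N_1^2 + N_2 no longer applies, and N_3 = -4.
N_4 = -3·N_3 + 5  [with N_3=-4]  = 17
N_5 = 3·N_4 + 6  [with N_4=17]  = 57
N_7 = 3·N_5 - 4  [with N_5=57]  = 167
Without intervention: N_2 = -3·N_1 - 3  [with N_1=2]  = -9; N_3 = N_1^2 + N_2  [with N_1=2, N_2=-9]  = -5; N_4 = -3·N_3 + 5  [with N_3=-5]  = 20; N_5 = 3·N_4 + 6  [with N_4=20]  = 66; N_7 = 3·N_5 - 4  [with N_5=66]  = 194.
Change = 167 − 194 = -27.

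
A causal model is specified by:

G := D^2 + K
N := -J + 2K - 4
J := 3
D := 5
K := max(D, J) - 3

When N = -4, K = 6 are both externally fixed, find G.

31

The joint intervention fixes N = -4, K = 6, removing each variable's own equation.
G = D^2 + K  [with D=5, K=6]  = 31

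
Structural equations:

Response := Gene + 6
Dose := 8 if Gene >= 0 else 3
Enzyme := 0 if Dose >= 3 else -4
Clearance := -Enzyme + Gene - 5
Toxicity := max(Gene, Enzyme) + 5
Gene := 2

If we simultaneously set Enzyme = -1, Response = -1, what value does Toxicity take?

7

Setting Enzyme = -1, Response = -1 by intervention discards those variables' equations.
Toxicity = max(Gene, Enzyme) + 5  [with Gene=2, Enzyme=-1]  = 7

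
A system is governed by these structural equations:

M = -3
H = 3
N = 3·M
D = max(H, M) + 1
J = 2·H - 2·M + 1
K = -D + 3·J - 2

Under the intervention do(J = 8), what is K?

18

The intervention breaks the incoming arrows to J: J = 2·H - 2·M + 1 no longer applies, and J = 8.
D = max(H, M) + 1  [with H=3, M=-3]  = 4
K = -D + 3·J - 2  [with D=4, J=8]  = 18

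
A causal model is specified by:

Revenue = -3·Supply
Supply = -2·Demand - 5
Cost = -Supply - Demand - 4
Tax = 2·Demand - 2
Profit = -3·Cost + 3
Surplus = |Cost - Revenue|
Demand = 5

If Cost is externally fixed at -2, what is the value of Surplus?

The intervention breaks the incoming arrows to Cost: Cost = -Supply - Demand - 4 no longer applies, and Cost = -2.
Supply = -2·Demand - 5  [with Demand=5]  = -15
Revenue = -3·Supply  [with Supply=-15]  = 45
Surplus = |Cost - Revenue|  [with Cost=-2, Revenue=45]  = 47

47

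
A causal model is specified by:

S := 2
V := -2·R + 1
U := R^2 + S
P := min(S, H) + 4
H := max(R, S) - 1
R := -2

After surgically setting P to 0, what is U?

The intervention breaks the incoming arrows to P: P := min(S, H) + 4 no longer applies, and P = 0.
Since U is not a descendant of the intervened variable, it is unaffected.
U = R^2 + S  [with R=-2, S=2]  = 6

6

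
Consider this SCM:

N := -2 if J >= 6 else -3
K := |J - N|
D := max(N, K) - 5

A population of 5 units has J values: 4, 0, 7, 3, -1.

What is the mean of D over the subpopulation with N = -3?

Conditioning on N=-3 selects the 4 unit(s) with J ∈ {4, 0, 3, -1}. Their D values: 2, -2, 1, -3. Mean = -0.5.

-0.5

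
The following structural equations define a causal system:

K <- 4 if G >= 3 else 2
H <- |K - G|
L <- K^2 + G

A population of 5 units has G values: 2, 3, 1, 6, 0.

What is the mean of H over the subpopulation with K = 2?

1

Observing K=2 restricts to units where K's equation naturally yields 2: G ∈ {2, 1, 0}. In that subpopulation H = 0, 1, 2, mean 1.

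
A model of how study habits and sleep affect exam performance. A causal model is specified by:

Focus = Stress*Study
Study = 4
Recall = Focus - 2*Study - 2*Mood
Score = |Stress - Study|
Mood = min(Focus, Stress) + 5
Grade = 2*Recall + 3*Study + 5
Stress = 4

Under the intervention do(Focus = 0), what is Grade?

The intervention breaks the incoming arrows to Focus: Focus = Stress*Study no longer applies, and Focus = 0.
Mood = min(Focus, Stress) + 5  [with Focus=0, Stress=4]  = 5
Recall = Focus - 2*Study - 2*Mood  [with Focus=0, Study=4, Mood=5]  = -18
Grade = 2*Recall + 3*Study + 5  [with Recall=-18, Study=4]  = -19

-19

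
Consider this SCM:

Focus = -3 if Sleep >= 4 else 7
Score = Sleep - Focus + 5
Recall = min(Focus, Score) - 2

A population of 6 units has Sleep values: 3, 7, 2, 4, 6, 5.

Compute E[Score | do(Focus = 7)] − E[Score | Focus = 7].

2

Every unit gets Focus=7 under the intervention. Score values become 1, 5, 0, 2, 4, 3; E[Score|do(Focus=7)] = 2.5.
Conditioning on Focus=7 selects the 2 unit(s) with Sleep ∈ {3, 2}. Their Score values: 1, 0. Mean = 0.5.
Difference = 2.5 − 0.5 = 2.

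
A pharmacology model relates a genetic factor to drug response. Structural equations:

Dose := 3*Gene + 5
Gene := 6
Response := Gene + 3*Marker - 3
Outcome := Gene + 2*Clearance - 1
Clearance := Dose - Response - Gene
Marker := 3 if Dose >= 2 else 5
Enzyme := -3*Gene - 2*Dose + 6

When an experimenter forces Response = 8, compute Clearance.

The intervention breaks the incoming arrows to Response: Response := Gene + 3*Marker - 3 no longer applies, and Response = 8.
Dose = 3*Gene + 5  [with Gene=6]  = 23
Clearance = Dose - Response - Gene  [with Dose=23, Response=8, Gene=6]  = 9

9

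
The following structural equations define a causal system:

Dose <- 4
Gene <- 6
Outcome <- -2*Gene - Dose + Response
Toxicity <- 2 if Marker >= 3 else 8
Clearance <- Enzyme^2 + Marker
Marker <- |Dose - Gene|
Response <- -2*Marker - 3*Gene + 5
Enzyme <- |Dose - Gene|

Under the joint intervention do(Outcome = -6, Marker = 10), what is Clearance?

14

Under do(Outcome = -6, Marker = 10), each intervened variable's structural equation is replaced by its fixed value.
Enzyme = |Dose - Gene|  [with Dose=4, Gene=6]  = 2
Clearance = Enzyme^2 + Marker  [with Enzyme=2, Marker=10]  = 14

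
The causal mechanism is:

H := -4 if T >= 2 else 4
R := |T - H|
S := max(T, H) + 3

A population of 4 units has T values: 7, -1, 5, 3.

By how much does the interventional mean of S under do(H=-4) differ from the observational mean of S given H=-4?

-1.5

do(H=-4) breaks H's dependence on T. With H=-4 fixed, S across the units is 10, 2, 8, 6, mean 6.5.
E[S|H=-4] averages over only the 3 units with H=-4 (T = 7, 5, 3): S = 10, 8, 6, mean 8.
Difference = 6.5 − 8 = -1.5.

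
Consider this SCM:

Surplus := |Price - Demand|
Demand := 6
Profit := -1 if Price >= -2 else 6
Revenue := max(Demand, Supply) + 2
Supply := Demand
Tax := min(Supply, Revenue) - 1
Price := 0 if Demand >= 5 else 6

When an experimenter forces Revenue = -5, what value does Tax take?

-6

Intervening sets Revenue = -5 and removes its equation (Revenue := max(Demand, Supply) + 2).
Supply = Demand  [with Demand=6]  = 6
Tax = min(Supply, Revenue) - 1  [with Supply=6, Revenue=-5]  = -6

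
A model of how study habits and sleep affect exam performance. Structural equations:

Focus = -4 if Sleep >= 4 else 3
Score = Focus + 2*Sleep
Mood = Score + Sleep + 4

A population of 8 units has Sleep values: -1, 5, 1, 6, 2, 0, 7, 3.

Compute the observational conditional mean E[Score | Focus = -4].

8

Conditioning on Focus=-4 selects the 3 unit(s) with Sleep ∈ {5, 6, 7}. Their Score values: 6, 8, 10. Mean = 8.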